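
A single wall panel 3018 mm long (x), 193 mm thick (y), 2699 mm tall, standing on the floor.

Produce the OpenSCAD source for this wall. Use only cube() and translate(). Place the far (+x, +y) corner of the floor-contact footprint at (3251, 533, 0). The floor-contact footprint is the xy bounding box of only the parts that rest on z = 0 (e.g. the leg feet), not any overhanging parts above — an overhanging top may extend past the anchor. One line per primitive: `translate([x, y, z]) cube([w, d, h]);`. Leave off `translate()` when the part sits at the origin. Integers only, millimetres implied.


translate([233, 340, 0]) cube([3018, 193, 2699]);


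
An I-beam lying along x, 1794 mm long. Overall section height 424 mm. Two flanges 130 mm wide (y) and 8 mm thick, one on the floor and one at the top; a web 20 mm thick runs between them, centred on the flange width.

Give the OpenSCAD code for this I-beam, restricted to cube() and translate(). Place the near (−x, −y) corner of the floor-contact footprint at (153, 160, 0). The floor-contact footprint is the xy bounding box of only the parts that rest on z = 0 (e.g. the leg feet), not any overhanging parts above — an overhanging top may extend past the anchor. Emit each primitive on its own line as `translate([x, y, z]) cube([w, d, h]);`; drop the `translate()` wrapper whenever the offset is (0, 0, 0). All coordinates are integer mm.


translate([153, 160, 0]) cube([1794, 130, 8]);
translate([153, 215, 8]) cube([1794, 20, 408]);
translate([153, 160, 416]) cube([1794, 130, 8]);


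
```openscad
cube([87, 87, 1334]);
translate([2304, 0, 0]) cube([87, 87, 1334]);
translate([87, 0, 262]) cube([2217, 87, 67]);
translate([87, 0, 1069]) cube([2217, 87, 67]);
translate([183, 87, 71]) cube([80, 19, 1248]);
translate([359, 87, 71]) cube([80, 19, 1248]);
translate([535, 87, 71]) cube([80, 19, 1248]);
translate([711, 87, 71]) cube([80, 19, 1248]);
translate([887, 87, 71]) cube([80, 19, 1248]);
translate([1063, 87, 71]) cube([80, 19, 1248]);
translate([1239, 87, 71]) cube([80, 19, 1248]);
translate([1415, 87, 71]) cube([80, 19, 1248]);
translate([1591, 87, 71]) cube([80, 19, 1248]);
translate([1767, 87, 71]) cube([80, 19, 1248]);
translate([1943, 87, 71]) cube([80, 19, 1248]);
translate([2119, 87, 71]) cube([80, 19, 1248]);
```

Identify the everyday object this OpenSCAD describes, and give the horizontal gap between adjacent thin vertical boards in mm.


A fence section. The picket gap is 96 mm.

Two posts, two rails, 12 pickets — a fence section. Span 2217 mm holds 12 pickets of 80 mm with 13 equal gaps: ⌊(2217 − 12·80) / 13⌋ = 96 mm.


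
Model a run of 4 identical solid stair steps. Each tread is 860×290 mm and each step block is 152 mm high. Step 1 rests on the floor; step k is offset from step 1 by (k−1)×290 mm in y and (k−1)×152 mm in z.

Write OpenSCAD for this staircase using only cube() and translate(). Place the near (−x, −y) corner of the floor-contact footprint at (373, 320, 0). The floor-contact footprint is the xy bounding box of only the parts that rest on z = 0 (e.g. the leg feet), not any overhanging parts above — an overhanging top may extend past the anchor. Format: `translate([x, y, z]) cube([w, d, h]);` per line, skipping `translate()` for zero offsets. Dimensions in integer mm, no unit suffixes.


translate([373, 320, 0]) cube([860, 290, 152]);
translate([373, 610, 152]) cube([860, 290, 152]);
translate([373, 900, 304]) cube([860, 290, 152]);
translate([373, 1190, 456]) cube([860, 290, 152]);


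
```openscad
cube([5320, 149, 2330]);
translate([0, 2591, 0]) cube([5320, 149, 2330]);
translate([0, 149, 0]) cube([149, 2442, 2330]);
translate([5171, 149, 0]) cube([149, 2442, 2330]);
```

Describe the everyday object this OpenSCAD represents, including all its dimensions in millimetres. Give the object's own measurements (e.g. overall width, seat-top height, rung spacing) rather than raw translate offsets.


The wall frame of a small rectangular building: four walls, each 2330 mm tall and 149 mm thick, enclosing a footprint 5320 mm (x) by 2740 mm (y) outside-to-outside, with no floor or roof. The front and back walls (the −y and +y sides) span the full width; the two side walls fit between them.


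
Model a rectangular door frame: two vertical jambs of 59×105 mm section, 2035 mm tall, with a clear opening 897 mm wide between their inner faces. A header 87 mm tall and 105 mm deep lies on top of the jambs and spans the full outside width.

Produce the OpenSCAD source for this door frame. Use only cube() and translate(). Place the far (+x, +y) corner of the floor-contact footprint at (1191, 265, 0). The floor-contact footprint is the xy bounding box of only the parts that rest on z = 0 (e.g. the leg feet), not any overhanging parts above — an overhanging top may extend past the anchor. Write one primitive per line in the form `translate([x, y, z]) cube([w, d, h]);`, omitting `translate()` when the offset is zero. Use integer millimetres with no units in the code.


translate([176, 160, 0]) cube([59, 105, 2035]);
translate([1132, 160, 0]) cube([59, 105, 2035]);
translate([176, 160, 2035]) cube([1015, 105, 87]);


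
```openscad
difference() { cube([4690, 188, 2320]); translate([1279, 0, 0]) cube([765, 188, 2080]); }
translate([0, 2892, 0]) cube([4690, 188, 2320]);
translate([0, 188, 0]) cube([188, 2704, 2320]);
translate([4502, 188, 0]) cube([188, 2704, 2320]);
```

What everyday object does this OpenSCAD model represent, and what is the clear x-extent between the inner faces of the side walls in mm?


A single room. The interior width is 4314 mm.

Four walls enclosing a rectangle with a door in the front wall — a room. Outside width 4690 minus two 188 mm walls gives 4314 mm.


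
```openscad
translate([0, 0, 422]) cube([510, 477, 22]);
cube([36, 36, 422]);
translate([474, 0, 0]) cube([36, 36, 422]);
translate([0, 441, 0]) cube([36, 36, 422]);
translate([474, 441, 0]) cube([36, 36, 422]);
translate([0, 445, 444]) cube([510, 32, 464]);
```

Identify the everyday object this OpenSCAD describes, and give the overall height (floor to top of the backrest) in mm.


A chair. The overall height is 908 mm.

A slab on four corner posts with a tall panel at the back — a chair. The seat slab sits at z = 422 with thickness 22, and the 464 mm backrest starts at the seat top, so the overall height is 422 + 22 + 464 = 908 mm.


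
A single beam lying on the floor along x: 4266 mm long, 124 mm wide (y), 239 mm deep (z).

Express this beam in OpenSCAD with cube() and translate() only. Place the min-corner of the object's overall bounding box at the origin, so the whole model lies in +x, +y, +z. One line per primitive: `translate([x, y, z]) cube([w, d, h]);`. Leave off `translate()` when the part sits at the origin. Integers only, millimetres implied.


cube([4266, 124, 239]);


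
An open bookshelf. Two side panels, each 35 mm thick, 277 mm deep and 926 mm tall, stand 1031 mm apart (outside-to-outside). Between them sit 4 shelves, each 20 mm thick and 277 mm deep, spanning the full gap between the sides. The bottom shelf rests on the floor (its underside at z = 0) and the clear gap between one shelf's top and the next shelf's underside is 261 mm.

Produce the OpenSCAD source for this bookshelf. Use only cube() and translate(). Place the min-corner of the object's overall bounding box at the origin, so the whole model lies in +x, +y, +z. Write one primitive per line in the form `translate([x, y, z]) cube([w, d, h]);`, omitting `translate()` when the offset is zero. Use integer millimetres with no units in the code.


cube([35, 277, 926]);
translate([996, 0, 0]) cube([35, 277, 926]);
translate([35, 0, 0]) cube([961, 277, 20]);
translate([35, 0, 281]) cube([961, 277, 20]);
translate([35, 0, 562]) cube([961, 277, 20]);
translate([35, 0, 843]) cube([961, 277, 20]);


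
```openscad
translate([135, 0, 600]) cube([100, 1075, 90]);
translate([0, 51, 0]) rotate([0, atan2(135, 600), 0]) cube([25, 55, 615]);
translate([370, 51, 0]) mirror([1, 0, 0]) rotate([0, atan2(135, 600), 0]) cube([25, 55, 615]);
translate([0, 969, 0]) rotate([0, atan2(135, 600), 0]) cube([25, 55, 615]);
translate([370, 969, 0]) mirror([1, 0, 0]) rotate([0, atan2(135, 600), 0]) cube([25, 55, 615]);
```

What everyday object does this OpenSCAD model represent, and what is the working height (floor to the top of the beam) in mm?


A sawhorse. The overall height is 690 mm.

A beam across two mirrored pairs of raked legs — a sawhorse. The beam's underside is at z = 600 (matching the legs' vertical rise in atan2(135, 600)) and the beam is 90 mm tall, so its top is at 600 + 90 = 690 mm. The raked legs top out at the beam's underside, so that is the highest point.


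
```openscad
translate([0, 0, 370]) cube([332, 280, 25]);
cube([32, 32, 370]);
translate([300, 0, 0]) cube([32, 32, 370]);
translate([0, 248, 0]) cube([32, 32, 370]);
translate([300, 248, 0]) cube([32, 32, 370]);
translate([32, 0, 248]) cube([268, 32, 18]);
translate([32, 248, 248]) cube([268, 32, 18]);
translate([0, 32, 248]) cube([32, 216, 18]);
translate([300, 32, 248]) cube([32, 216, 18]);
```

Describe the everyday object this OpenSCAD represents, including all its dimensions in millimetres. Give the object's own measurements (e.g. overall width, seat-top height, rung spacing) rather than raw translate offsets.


A four-legged stool. The seat is a 332×280×25 mm slab whose top surface is at z = 395 mm; four square legs, each 32×32 mm in cross-section, run from the floor (z = 0) to the underside of the seat, each flush with a corner of the seat. Four stretchers, 32 mm wide and 18 mm tall, connect adjacent legs with their undersides at z = 248 mm, each running between the inner faces of the legs it joins and aligned with the legs' outer faces on the other axis.


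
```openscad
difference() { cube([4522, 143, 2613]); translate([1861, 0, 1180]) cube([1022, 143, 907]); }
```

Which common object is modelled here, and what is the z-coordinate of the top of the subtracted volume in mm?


A wall with a window opening. The window head height is 2087 mm.

A wall with a rectangular opening subtracted — a window. Sill at z = 1180, opening 907 mm tall, so the head is at 1180 + 907 = 2087 mm.


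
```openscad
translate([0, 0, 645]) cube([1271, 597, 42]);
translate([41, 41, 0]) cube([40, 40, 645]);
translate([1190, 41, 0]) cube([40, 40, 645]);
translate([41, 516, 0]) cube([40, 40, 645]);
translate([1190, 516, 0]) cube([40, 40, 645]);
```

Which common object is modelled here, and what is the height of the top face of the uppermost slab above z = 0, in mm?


A table. The table height is 687 mm.

A 1271×597×42 slab sits at z = 645 on four 40 mm square posts — a table. The top surface is at 645 + 42 = 687 mm.


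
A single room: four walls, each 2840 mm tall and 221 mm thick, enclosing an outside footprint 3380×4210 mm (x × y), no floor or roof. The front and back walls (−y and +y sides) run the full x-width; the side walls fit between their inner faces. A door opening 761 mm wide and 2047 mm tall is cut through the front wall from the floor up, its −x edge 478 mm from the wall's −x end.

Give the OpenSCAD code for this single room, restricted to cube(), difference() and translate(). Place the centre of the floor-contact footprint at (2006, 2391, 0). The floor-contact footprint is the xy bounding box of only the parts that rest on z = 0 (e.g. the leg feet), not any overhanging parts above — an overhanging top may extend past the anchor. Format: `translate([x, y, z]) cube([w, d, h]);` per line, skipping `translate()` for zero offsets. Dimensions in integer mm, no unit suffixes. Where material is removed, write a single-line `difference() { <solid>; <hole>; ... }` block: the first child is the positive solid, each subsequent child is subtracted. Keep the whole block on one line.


difference() { translate([316, 286, 0]) cube([3380, 221, 2840]); translate([794, 286, 0]) cube([761, 221, 2047]); }
translate([316, 4275, 0]) cube([3380, 221, 2840]);
translate([316, 507, 0]) cube([221, 3768, 2840]);
translate([3475, 507, 0]) cube([221, 3768, 2840]);


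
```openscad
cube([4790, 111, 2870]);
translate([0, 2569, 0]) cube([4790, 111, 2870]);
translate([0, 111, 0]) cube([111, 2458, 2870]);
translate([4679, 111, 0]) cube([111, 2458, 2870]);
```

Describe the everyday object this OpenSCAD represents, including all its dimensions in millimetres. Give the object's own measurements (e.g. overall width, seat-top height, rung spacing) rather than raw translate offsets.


The wall frame of a small rectangular building: four walls, each 2870 mm tall and 111 mm thick, enclosing a footprint 4790 mm (x) by 2680 mm (y) outside-to-outside, with no floor or roof. The front and back walls (the −y and +y sides) span the full width; the two side walls fit between them.


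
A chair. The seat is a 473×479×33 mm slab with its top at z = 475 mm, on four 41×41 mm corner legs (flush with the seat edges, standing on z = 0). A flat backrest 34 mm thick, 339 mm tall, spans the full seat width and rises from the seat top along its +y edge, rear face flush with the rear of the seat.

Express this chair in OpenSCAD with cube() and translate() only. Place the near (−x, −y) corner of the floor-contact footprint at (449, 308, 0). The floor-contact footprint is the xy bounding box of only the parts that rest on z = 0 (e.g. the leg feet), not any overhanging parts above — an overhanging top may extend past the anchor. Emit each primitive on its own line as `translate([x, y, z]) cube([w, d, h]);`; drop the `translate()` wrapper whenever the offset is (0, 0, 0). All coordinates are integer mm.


translate([449, 308, 442]) cube([473, 479, 33]);
translate([449, 308, 0]) cube([41, 41, 442]);
translate([881, 308, 0]) cube([41, 41, 442]);
translate([449, 746, 0]) cube([41, 41, 442]);
translate([881, 746, 0]) cube([41, 41, 442]);
translate([449, 753, 475]) cube([473, 34, 339]);


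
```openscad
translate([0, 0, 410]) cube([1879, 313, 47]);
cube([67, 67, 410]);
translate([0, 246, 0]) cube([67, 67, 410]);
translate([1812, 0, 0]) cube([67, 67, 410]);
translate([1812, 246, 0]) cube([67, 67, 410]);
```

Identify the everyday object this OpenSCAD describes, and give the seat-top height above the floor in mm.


A bench. The seat-top height is 457 mm.

A long slab on four corner posts — a bench. The slab sits at z = 410 with thickness 47, so the top is 410 + 47 = 457 mm.


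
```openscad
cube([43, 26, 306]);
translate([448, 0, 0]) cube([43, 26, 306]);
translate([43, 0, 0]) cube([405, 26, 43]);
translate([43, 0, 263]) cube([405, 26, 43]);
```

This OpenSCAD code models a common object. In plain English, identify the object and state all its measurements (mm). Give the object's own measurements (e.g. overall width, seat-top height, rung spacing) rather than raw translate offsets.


A rectangular picture frame lying in the x–z plane (depth along y). The opening is 405 mm wide (x) by 220 mm tall (z), surrounded by a border 43 mm wide on all four sides. The frame is 26 mm deep and is made of two full-height vertical stiles with two horizontal rails fitted between them.


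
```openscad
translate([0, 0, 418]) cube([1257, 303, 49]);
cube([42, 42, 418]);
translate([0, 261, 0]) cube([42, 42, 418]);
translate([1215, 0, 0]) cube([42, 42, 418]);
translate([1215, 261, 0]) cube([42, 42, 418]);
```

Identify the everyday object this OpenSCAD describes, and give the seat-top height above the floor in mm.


A bench. The seat-top height is 467 mm.

A long slab on four corner posts — a bench. The slab sits at z = 418 with thickness 49, so the top is 418 + 49 = 467 mm.


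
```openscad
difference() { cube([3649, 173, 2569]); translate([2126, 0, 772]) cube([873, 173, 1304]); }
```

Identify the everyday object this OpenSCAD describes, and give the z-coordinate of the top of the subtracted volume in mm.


A wall with a window opening. The window head height is 2076 mm.

A wall with a rectangular opening subtracted — a window. Sill at z = 772, opening 1304 mm tall, so the head is at 772 + 1304 = 2076 mm.


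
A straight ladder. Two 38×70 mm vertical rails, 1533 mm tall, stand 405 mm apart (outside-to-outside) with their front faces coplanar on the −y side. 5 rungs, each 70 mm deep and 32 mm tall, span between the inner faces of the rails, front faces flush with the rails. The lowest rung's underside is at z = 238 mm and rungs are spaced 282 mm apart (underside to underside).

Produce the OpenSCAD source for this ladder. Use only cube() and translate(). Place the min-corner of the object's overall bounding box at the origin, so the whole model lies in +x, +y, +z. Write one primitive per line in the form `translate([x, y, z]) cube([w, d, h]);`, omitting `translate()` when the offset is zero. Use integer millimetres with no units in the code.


cube([38, 70, 1533]);
translate([367, 0, 0]) cube([38, 70, 1533]);
translate([38, 0, 238]) cube([329, 70, 32]);
translate([38, 0, 520]) cube([329, 70, 32]);
translate([38, 0, 802]) cube([329, 70, 32]);
translate([38, 0, 1084]) cube([329, 70, 32]);
translate([38, 0, 1366]) cube([329, 70, 32]);


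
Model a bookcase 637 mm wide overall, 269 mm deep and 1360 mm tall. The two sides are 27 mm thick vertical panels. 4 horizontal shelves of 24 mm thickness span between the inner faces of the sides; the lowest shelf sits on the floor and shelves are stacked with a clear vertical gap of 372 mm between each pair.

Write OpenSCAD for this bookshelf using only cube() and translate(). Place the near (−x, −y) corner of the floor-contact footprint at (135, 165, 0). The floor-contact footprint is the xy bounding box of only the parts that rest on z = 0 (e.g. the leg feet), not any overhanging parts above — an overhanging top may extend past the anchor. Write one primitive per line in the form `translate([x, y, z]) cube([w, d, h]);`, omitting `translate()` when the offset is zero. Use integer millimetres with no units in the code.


translate([135, 165, 0]) cube([27, 269, 1360]);
translate([745, 165, 0]) cube([27, 269, 1360]);
translate([162, 165, 0]) cube([583, 269, 24]);
translate([162, 165, 396]) cube([583, 269, 24]);
translate([162, 165, 792]) cube([583, 269, 24]);
translate([162, 165, 1188]) cube([583, 269, 24]);


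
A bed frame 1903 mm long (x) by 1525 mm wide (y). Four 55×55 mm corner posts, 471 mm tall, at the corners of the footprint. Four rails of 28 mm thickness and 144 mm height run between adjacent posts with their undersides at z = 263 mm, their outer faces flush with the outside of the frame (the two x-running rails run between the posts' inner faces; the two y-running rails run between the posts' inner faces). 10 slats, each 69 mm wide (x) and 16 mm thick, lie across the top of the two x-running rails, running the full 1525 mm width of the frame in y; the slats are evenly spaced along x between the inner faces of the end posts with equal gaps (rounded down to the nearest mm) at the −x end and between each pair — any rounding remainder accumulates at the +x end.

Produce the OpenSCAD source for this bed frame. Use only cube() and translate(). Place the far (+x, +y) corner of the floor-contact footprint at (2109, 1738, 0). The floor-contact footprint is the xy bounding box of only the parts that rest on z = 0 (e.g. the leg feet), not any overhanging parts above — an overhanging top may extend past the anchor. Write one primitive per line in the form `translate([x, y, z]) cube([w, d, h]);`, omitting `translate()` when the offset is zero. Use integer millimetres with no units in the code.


// slat z = rail_z + rail_h = 263 + 144 = 407
// slat gap = ⌊(1793 − 10·69) / 11⌋ = 100
translate([206, 213, 0]) cube([55, 55, 471]);
translate([206, 1683, 0]) cube([55, 55, 471]);
translate([2054, 213, 0]) cube([55, 55, 471]);
translate([2054, 1683, 0]) cube([55, 55, 471]);
translate([261, 213, 263]) cube([1793, 28, 144]);
translate([261, 1710, 263]) cube([1793, 28, 144]);
translate([206, 268, 263]) cube([28, 1415, 144]);
translate([2081, 268, 263]) cube([28, 1415, 144]);
translate([361, 213, 407]) cube([69, 1525, 16]);
translate([530, 213, 407]) cube([69, 1525, 16]);
translate([699, 213, 407]) cube([69, 1525, 16]);
translate([868, 213, 407]) cube([69, 1525, 16]);
translate([1037, 213, 407]) cube([69, 1525, 16]);
translate([1206, 213, 407]) cube([69, 1525, 16]);
translate([1375, 213, 407]) cube([69, 1525, 16]);
translate([1544, 213, 407]) cube([69, 1525, 16]);
translate([1713, 213, 407]) cube([69, 1525, 16]);
translate([1882, 213, 407]) cube([69, 1525, 16]);


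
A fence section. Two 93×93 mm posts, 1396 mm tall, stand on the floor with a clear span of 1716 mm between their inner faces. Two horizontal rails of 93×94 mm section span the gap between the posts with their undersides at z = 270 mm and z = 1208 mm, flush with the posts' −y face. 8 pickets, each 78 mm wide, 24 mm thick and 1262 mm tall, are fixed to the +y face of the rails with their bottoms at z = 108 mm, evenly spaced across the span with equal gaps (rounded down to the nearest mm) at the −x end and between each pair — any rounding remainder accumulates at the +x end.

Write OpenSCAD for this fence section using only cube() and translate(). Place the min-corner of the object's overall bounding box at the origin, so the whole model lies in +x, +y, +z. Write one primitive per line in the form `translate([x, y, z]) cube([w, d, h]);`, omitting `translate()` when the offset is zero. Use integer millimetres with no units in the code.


cube([93, 93, 1396]);
translate([1809, 0, 0]) cube([93, 93, 1396]);
translate([93, 0, 270]) cube([1716, 93, 94]);
translate([93, 0, 1208]) cube([1716, 93, 94]);
translate([214, 93, 108]) cube([78, 24, 1262]);
translate([413, 93, 108]) cube([78, 24, 1262]);
translate([612, 93, 108]) cube([78, 24, 1262]);
translate([811, 93, 108]) cube([78, 24, 1262]);
translate([1010, 93, 108]) cube([78, 24, 1262]);
translate([1209, 93, 108]) cube([78, 24, 1262]);
translate([1408, 93, 108]) cube([78, 24, 1262]);
translate([1607, 93, 108]) cube([78, 24, 1262]);


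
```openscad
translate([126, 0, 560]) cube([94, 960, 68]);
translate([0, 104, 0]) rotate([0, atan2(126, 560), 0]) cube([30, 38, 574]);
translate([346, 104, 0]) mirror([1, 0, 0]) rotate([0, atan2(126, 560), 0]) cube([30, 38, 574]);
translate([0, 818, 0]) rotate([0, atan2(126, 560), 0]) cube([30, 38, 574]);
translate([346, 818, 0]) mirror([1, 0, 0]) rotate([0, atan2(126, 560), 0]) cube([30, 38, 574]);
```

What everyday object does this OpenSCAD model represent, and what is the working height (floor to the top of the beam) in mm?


A sawhorse. The overall height is 628 mm.

A beam across two mirrored pairs of raked legs — a sawhorse. The beam's underside is at z = 560 (matching the legs' vertical rise in atan2(126, 560)) and the beam is 68 mm tall, so its top is at 560 + 68 = 628 mm. The raked legs top out at the beam's underside, so that is the highest point.


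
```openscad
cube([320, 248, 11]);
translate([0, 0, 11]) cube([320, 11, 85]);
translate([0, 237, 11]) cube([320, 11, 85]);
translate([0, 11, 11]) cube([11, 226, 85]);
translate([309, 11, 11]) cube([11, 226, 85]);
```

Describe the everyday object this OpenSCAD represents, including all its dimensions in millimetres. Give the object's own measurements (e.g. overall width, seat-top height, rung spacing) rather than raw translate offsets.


An open-topped rectangular box: outside dimensions 320×248×96 mm, with a uniform wall and base thickness of 11 mm. The base is a full 320×248 slab on the floor; four walls sit on top of the base. The front and back walls (the −y and +y sides) span the full width; the two side walls fit between them.


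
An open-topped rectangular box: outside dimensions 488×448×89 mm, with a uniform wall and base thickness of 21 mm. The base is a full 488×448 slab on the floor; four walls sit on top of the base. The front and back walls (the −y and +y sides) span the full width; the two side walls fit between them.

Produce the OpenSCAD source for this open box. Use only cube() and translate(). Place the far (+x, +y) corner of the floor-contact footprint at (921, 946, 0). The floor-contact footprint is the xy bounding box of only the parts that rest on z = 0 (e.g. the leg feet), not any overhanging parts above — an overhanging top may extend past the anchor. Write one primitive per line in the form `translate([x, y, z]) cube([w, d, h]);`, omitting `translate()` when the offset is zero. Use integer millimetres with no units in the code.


translate([433, 498, 0]) cube([488, 448, 21]);
translate([433, 498, 21]) cube([488, 21, 68]);
translate([433, 925, 21]) cube([488, 21, 68]);
translate([433, 519, 21]) cube([21, 406, 68]);
translate([900, 519, 21]) cube([21, 406, 68]);


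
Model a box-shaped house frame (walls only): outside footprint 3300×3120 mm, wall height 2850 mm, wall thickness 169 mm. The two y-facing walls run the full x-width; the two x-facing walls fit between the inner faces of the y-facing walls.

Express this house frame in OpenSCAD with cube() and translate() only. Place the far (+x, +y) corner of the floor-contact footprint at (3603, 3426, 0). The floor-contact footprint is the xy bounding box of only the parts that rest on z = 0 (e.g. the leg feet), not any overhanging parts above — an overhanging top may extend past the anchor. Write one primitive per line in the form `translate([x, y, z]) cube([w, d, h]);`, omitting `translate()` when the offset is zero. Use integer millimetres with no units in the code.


translate([303, 306, 0]) cube([3300, 169, 2850]);
translate([303, 3257, 0]) cube([3300, 169, 2850]);
translate([303, 475, 0]) cube([169, 2782, 2850]);
translate([3434, 475, 0]) cube([169, 2782, 2850]);


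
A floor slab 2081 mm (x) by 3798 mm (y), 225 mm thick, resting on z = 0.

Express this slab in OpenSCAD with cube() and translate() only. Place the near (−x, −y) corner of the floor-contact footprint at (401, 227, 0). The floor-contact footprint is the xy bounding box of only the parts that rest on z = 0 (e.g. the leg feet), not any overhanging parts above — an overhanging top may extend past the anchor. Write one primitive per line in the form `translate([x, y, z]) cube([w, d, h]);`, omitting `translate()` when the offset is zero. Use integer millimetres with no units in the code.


translate([401, 227, 0]) cube([2081, 3798, 225]);


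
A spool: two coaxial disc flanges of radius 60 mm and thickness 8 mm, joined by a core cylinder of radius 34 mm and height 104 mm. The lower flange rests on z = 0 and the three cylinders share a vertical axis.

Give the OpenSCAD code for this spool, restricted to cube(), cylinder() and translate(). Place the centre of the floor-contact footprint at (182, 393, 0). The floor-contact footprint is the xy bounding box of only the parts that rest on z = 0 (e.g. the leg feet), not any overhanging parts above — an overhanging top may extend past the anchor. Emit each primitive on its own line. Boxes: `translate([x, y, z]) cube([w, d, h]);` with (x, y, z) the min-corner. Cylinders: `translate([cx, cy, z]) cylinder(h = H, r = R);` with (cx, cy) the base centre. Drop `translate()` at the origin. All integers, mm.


translate([182, 393, 0]) cylinder(h = 8, r = 60);
translate([182, 393, 8]) cylinder(h = 104, r = 34);
translate([182, 393, 112]) cylinder(h = 8, r = 60);


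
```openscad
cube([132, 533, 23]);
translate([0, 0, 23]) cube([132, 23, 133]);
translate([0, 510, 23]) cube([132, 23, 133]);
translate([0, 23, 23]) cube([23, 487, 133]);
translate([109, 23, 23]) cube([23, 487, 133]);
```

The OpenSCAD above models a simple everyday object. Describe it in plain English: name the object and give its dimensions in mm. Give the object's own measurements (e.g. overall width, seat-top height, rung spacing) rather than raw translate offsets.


An open-topped rectangular box: outside dimensions 132×533×156 mm, with a uniform wall and base thickness of 23 mm. The base is a full 132×533 slab on the floor; four walls sit on top of the base. The front and back walls (the −y and +y sides) span the full width; the two side walls fit between them.


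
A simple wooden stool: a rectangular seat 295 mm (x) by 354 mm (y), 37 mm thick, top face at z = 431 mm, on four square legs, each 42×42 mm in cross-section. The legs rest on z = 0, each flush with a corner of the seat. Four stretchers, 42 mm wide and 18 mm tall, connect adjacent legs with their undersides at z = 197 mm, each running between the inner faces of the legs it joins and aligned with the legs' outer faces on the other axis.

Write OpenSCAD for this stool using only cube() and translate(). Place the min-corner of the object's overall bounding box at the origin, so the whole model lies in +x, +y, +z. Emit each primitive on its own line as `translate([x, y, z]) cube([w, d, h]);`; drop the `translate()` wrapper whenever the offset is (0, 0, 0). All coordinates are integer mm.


// leg_h = 431 - 37 = 394
// stretcher span = 295 - 2*42 = 211
translate([0, 0, 394]) cube([295, 354, 37]);
cube([42, 42, 394]);
translate([253, 0, 0]) cube([42, 42, 394]);
translate([0, 312, 0]) cube([42, 42, 394]);
translate([253, 312, 0]) cube([42, 42, 394]);
translate([42, 0, 197]) cube([211, 42, 18]);
translate([42, 312, 197]) cube([211, 42, 18]);
translate([0, 42, 197]) cube([42, 270, 18]);
translate([253, 42, 197]) cube([42, 270, 18]);


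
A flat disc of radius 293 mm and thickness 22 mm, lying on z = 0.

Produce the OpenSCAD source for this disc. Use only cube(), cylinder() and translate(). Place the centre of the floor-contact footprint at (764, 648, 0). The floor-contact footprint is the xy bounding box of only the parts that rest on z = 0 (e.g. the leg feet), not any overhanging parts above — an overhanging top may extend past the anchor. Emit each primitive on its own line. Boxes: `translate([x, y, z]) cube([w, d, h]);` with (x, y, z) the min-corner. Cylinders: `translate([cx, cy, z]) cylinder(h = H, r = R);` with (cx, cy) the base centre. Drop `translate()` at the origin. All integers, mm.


translate([764, 648, 0]) cylinder(h = 22, r = 293);


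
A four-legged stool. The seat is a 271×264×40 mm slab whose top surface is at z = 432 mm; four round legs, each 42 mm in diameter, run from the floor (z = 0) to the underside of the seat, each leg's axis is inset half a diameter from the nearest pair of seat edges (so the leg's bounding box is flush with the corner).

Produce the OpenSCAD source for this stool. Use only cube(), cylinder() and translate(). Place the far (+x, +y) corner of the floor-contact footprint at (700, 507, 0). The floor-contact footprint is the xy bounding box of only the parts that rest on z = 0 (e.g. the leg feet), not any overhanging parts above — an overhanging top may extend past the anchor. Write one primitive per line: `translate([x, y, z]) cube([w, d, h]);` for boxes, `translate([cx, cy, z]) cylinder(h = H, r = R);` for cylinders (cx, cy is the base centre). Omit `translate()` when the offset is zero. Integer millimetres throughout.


// leg_h = 432 - 40 = 392
translate([429, 243, 392]) cube([271, 264, 40]);
translate([450, 264, 0]) cylinder(h = 392, r = 21);
translate([679, 264, 0]) cylinder(h = 392, r = 21);
translate([450, 486, 0]) cylinder(h = 392, r = 21);
translate([679, 486, 0]) cylinder(h = 392, r = 21);


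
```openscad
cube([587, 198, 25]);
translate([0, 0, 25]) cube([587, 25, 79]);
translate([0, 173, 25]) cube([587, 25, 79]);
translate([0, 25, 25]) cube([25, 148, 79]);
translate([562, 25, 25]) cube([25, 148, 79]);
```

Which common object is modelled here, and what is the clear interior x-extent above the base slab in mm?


An open box. The internal width is 537 mm.

A 587×198 base slab with four walls standing on it — an open box. The base is 587 mm wide and the walls are 25 mm thick, so the internal width is 587 − 2 × 25 = 537 mm.


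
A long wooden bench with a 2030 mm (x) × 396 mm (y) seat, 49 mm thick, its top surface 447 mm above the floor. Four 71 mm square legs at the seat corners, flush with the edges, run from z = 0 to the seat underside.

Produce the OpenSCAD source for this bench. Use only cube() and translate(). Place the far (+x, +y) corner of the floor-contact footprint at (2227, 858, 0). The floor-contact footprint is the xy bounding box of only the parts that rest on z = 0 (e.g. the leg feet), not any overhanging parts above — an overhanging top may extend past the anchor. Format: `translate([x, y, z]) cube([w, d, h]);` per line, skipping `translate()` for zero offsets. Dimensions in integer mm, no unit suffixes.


translate([197, 462, 398]) cube([2030, 396, 49]);
translate([197, 462, 0]) cube([71, 71, 398]);
translate([197, 787, 0]) cube([71, 71, 398]);
translate([2156, 462, 0]) cube([71, 71, 398]);
translate([2156, 787, 0]) cube([71, 71, 398]);


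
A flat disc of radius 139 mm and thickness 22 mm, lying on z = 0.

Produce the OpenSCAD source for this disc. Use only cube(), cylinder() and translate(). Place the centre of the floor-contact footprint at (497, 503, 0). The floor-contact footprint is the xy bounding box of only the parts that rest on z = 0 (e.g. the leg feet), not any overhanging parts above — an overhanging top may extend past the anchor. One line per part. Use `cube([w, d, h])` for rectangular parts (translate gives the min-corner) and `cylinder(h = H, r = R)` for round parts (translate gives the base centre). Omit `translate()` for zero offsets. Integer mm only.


translate([497, 503, 0]) cylinder(h = 22, r = 139);


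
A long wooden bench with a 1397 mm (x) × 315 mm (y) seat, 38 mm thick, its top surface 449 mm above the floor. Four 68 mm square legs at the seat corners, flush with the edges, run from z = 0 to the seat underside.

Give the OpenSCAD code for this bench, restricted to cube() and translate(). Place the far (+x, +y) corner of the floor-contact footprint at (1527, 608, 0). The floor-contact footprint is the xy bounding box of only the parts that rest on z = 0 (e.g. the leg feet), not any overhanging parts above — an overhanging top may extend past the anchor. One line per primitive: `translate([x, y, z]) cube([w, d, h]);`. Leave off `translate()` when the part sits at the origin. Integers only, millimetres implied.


translate([130, 293, 411]) cube([1397, 315, 38]);
translate([130, 293, 0]) cube([68, 68, 411]);
translate([130, 540, 0]) cube([68, 68, 411]);
translate([1459, 293, 0]) cube([68, 68, 411]);
translate([1459, 540, 0]) cube([68, 68, 411]);


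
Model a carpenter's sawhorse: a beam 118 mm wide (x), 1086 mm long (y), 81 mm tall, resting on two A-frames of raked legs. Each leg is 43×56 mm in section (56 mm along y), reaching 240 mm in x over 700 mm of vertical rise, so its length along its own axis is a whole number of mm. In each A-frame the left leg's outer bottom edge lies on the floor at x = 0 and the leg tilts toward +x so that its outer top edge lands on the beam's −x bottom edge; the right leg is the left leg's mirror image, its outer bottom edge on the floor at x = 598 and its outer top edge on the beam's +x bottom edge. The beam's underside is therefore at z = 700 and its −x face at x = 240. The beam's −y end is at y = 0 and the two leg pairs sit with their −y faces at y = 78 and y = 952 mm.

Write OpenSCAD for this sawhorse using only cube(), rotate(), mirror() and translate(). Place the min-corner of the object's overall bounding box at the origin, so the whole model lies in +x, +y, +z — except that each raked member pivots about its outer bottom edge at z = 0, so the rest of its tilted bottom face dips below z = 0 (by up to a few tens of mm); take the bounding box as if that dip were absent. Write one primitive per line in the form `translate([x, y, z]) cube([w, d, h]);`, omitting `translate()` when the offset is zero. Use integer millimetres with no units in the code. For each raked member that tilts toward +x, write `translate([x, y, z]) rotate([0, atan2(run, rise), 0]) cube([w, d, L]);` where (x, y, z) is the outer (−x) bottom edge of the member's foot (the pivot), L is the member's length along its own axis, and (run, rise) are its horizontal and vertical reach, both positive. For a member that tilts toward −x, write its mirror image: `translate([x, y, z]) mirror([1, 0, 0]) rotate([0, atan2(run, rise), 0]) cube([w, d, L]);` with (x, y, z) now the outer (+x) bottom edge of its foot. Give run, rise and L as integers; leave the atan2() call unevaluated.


// leg length = √(240² + 700²) = 740
// right-leg outer foot x = 2·240 + 118 = 598
// beam min-corner = (240, 0, 700)
translate([240, 0, 700]) cube([118, 1086, 81]);
translate([0, 78, 0]) rotate([0, atan2(240, 700), 0]) cube([43, 56, 740]);
translate([598, 78, 0]) mirror([1, 0, 0]) rotate([0, atan2(240, 700), 0]) cube([43, 56, 740]);
translate([0, 952, 0]) rotate([0, atan2(240, 700), 0]) cube([43, 56, 740]);
translate([598, 952, 0]) mirror([1, 0, 0]) rotate([0, atan2(240, 700), 0]) cube([43, 56, 740]);


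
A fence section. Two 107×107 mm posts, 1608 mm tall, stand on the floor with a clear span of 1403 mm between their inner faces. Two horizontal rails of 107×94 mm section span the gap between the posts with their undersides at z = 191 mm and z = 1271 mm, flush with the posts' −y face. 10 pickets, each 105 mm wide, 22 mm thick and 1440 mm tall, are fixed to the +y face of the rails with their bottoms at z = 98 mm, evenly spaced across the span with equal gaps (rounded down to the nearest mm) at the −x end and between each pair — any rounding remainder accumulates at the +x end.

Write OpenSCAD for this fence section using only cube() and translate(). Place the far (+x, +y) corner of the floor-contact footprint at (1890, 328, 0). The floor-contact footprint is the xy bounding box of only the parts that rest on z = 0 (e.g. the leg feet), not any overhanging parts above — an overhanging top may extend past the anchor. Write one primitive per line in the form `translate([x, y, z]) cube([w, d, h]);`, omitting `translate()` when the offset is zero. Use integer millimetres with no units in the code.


translate([273, 221, 0]) cube([107, 107, 1608]);
translate([1783, 221, 0]) cube([107, 107, 1608]);
translate([380, 221, 191]) cube([1403, 107, 94]);
translate([380, 221, 1271]) cube([1403, 107, 94]);
translate([412, 328, 98]) cube([105, 22, 1440]);
translate([549, 328, 98]) cube([105, 22, 1440]);
translate([686, 328, 98]) cube([105, 22, 1440]);
translate([823, 328, 98]) cube([105, 22, 1440]);
translate([960, 328, 98]) cube([105, 22, 1440]);
translate([1097, 328, 98]) cube([105, 22, 1440]);
translate([1234, 328, 98]) cube([105, 22, 1440]);
translate([1371, 328, 98]) cube([105, 22, 1440]);
translate([1508, 328, 98]) cube([105, 22, 1440]);
translate([1645, 328, 98]) cube([105, 22, 1440]);


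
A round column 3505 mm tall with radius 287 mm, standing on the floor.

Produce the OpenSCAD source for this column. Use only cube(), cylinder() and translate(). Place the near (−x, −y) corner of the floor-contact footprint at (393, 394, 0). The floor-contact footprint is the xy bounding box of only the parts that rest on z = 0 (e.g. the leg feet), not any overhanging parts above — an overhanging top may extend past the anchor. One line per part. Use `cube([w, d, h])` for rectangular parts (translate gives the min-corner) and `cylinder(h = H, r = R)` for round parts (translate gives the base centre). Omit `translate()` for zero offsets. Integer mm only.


translate([680, 681, 0]) cylinder(h = 3505, r = 287);


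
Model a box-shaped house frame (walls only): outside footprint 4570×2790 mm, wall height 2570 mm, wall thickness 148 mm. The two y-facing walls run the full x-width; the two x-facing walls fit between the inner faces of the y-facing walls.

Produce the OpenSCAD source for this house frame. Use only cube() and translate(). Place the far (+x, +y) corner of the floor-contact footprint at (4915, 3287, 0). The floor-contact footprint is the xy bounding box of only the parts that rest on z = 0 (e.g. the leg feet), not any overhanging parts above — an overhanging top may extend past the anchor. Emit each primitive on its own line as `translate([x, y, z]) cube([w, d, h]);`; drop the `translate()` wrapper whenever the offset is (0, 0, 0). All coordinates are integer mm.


translate([345, 497, 0]) cube([4570, 148, 2570]);
translate([345, 3139, 0]) cube([4570, 148, 2570]);
translate([345, 645, 0]) cube([148, 2494, 2570]);
translate([4767, 645, 0]) cube([148, 2494, 2570]);
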